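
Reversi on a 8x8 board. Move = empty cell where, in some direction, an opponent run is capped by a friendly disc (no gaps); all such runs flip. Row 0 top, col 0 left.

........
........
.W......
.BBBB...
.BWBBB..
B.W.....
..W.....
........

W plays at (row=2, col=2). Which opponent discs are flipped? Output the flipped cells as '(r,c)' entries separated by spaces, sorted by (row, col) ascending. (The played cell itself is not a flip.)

Answer: (3,2)

Derivation:
Dir NW: first cell '.' (not opp) -> no flip
Dir N: first cell '.' (not opp) -> no flip
Dir NE: first cell '.' (not opp) -> no flip
Dir W: first cell 'W' (not opp) -> no flip
Dir E: first cell '.' (not opp) -> no flip
Dir SW: opp run (3,1), next='.' -> no flip
Dir S: opp run (3,2) capped by W -> flip
Dir SE: opp run (3,3) (4,4), next='.' -> no flip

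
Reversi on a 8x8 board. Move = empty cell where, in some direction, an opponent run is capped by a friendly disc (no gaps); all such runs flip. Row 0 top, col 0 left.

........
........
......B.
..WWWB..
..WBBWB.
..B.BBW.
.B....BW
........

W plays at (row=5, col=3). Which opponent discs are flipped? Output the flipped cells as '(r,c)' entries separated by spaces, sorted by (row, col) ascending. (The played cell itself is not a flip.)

Answer: (4,3) (5,4) (5,5)

Derivation:
Dir NW: first cell 'W' (not opp) -> no flip
Dir N: opp run (4,3) capped by W -> flip
Dir NE: opp run (4,4) (3,5) (2,6), next='.' -> no flip
Dir W: opp run (5,2), next='.' -> no flip
Dir E: opp run (5,4) (5,5) capped by W -> flip
Dir SW: first cell '.' (not opp) -> no flip
Dir S: first cell '.' (not opp) -> no flip
Dir SE: first cell '.' (not opp) -> no flip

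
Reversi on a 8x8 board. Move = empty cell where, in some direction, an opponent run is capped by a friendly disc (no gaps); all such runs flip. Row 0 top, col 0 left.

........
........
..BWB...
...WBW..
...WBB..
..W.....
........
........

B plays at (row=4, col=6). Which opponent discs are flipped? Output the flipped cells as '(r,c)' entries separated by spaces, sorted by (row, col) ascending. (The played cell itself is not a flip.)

Answer: (3,5)

Derivation:
Dir NW: opp run (3,5) capped by B -> flip
Dir N: first cell '.' (not opp) -> no flip
Dir NE: first cell '.' (not opp) -> no flip
Dir W: first cell 'B' (not opp) -> no flip
Dir E: first cell '.' (not opp) -> no flip
Dir SW: first cell '.' (not opp) -> no flip
Dir S: first cell '.' (not opp) -> no flip
Dir SE: first cell '.' (not opp) -> no flip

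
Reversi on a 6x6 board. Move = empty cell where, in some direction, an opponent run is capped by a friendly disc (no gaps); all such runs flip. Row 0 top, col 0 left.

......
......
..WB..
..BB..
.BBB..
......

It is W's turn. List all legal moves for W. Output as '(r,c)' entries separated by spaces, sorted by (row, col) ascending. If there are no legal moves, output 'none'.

(1,2): no bracket -> illegal
(1,3): no bracket -> illegal
(1,4): no bracket -> illegal
(2,1): no bracket -> illegal
(2,4): flips 1 -> legal
(3,0): no bracket -> illegal
(3,1): no bracket -> illegal
(3,4): no bracket -> illegal
(4,0): no bracket -> illegal
(4,4): flips 1 -> legal
(5,0): no bracket -> illegal
(5,1): no bracket -> illegal
(5,2): flips 2 -> legal
(5,3): no bracket -> illegal
(5,4): no bracket -> illegal

Answer: (2,4) (4,4) (5,2)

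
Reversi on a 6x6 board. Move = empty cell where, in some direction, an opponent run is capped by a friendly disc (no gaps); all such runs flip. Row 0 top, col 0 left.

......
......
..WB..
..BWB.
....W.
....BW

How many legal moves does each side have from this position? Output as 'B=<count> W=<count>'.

Answer: B=3 W=6

Derivation:
-- B to move --
(1,1): no bracket -> illegal
(1,2): flips 1 -> legal
(1,3): no bracket -> illegal
(2,1): flips 1 -> legal
(2,4): no bracket -> illegal
(3,1): no bracket -> illegal
(3,5): no bracket -> illegal
(4,2): no bracket -> illegal
(4,3): flips 1 -> legal
(4,5): no bracket -> illegal
(5,3): no bracket -> illegal
B mobility = 3
-- W to move --
(1,2): no bracket -> illegal
(1,3): flips 1 -> legal
(1,4): no bracket -> illegal
(2,1): no bracket -> illegal
(2,4): flips 2 -> legal
(2,5): no bracket -> illegal
(3,1): flips 1 -> legal
(3,5): flips 1 -> legal
(4,1): no bracket -> illegal
(4,2): flips 1 -> legal
(4,3): no bracket -> illegal
(4,5): no bracket -> illegal
(5,3): flips 1 -> legal
W mobility = 6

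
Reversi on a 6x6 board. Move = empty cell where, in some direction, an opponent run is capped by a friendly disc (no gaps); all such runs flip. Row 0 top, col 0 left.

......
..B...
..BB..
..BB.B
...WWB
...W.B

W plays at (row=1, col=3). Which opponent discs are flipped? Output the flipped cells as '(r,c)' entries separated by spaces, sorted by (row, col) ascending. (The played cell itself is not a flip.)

Answer: (2,3) (3,3)

Derivation:
Dir NW: first cell '.' (not opp) -> no flip
Dir N: first cell '.' (not opp) -> no flip
Dir NE: first cell '.' (not opp) -> no flip
Dir W: opp run (1,2), next='.' -> no flip
Dir E: first cell '.' (not opp) -> no flip
Dir SW: opp run (2,2), next='.' -> no flip
Dir S: opp run (2,3) (3,3) capped by W -> flip
Dir SE: first cell '.' (not opp) -> no flip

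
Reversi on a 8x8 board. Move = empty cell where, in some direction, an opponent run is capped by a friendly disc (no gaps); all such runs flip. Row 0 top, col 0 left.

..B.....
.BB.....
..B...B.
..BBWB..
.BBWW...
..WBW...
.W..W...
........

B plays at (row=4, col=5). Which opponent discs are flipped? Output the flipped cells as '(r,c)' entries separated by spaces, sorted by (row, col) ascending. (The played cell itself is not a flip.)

Dir NW: opp run (3,4), next='.' -> no flip
Dir N: first cell 'B' (not opp) -> no flip
Dir NE: first cell '.' (not opp) -> no flip
Dir W: opp run (4,4) (4,3) capped by B -> flip
Dir E: first cell '.' (not opp) -> no flip
Dir SW: opp run (5,4), next='.' -> no flip
Dir S: first cell '.' (not opp) -> no flip
Dir SE: first cell '.' (not opp) -> no flip

Answer: (4,3) (4,4)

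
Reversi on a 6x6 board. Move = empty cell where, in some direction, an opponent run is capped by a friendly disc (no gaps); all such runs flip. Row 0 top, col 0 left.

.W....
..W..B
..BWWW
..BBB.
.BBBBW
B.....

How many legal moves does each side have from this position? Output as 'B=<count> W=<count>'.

-- B to move --
(0,0): no bracket -> illegal
(0,2): flips 1 -> legal
(0,3): no bracket -> illegal
(1,0): no bracket -> illegal
(1,1): no bracket -> illegal
(1,3): flips 1 -> legal
(1,4): flips 2 -> legal
(2,1): no bracket -> illegal
(3,5): flips 1 -> legal
(5,4): no bracket -> illegal
(5,5): no bracket -> illegal
B mobility = 4
-- W to move --
(0,4): no bracket -> illegal
(0,5): flips 1 -> legal
(1,1): no bracket -> illegal
(1,3): no bracket -> illegal
(1,4): no bracket -> illegal
(2,1): flips 1 -> legal
(3,0): no bracket -> illegal
(3,1): no bracket -> illegal
(3,5): no bracket -> illegal
(4,0): flips 4 -> legal
(5,1): flips 2 -> legal
(5,2): flips 5 -> legal
(5,3): flips 2 -> legal
(5,4): flips 2 -> legal
(5,5): no bracket -> illegal
W mobility = 7

Answer: B=4 W=7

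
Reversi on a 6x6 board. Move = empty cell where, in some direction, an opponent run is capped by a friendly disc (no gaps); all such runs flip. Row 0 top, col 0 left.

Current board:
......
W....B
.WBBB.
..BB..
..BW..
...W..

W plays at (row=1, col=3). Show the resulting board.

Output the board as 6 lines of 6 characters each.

Place W at (1,3); scan 8 dirs for brackets.
Dir NW: first cell '.' (not opp) -> no flip
Dir N: first cell '.' (not opp) -> no flip
Dir NE: first cell '.' (not opp) -> no flip
Dir W: first cell '.' (not opp) -> no flip
Dir E: first cell '.' (not opp) -> no flip
Dir SW: opp run (2,2), next='.' -> no flip
Dir S: opp run (2,3) (3,3) capped by W -> flip
Dir SE: opp run (2,4), next='.' -> no flip
All flips: (2,3) (3,3)

Answer: ......
W..W.B
.WBWB.
..BW..
..BW..
...W..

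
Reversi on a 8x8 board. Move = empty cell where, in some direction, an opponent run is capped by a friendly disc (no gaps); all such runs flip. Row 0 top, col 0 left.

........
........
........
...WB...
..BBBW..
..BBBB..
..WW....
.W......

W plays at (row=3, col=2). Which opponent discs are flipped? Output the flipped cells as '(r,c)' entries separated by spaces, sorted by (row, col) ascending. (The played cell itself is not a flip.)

Answer: (4,2) (5,2)

Derivation:
Dir NW: first cell '.' (not opp) -> no flip
Dir N: first cell '.' (not opp) -> no flip
Dir NE: first cell '.' (not opp) -> no flip
Dir W: first cell '.' (not opp) -> no flip
Dir E: first cell 'W' (not opp) -> no flip
Dir SW: first cell '.' (not opp) -> no flip
Dir S: opp run (4,2) (5,2) capped by W -> flip
Dir SE: opp run (4,3) (5,4), next='.' -> no flip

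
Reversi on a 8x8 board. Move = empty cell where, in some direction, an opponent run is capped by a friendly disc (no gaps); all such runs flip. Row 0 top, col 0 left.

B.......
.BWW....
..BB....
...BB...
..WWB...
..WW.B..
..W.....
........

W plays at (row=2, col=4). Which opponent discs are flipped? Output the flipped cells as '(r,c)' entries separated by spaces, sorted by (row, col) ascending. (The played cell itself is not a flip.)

Answer: (3,3)

Derivation:
Dir NW: first cell 'W' (not opp) -> no flip
Dir N: first cell '.' (not opp) -> no flip
Dir NE: first cell '.' (not opp) -> no flip
Dir W: opp run (2,3) (2,2), next='.' -> no flip
Dir E: first cell '.' (not opp) -> no flip
Dir SW: opp run (3,3) capped by W -> flip
Dir S: opp run (3,4) (4,4), next='.' -> no flip
Dir SE: first cell '.' (not opp) -> no flip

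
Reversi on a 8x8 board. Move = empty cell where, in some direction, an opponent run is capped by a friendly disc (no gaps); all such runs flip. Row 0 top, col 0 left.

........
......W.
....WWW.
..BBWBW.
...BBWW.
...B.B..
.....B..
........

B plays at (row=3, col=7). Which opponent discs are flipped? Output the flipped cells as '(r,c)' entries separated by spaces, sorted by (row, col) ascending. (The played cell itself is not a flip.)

Dir NW: opp run (2,6), next='.' -> no flip
Dir N: first cell '.' (not opp) -> no flip
Dir NE: edge -> no flip
Dir W: opp run (3,6) capped by B -> flip
Dir E: edge -> no flip
Dir SW: opp run (4,6) capped by B -> flip
Dir S: first cell '.' (not opp) -> no flip
Dir SE: edge -> no flip

Answer: (3,6) (4,6)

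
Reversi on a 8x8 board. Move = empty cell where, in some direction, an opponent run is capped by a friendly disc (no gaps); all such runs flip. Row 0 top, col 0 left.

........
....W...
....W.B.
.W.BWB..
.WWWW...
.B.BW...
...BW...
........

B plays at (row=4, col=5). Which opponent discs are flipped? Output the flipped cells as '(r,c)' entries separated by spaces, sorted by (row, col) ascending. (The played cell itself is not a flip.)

Answer: (5,4)

Derivation:
Dir NW: opp run (3,4), next='.' -> no flip
Dir N: first cell 'B' (not opp) -> no flip
Dir NE: first cell '.' (not opp) -> no flip
Dir W: opp run (4,4) (4,3) (4,2) (4,1), next='.' -> no flip
Dir E: first cell '.' (not opp) -> no flip
Dir SW: opp run (5,4) capped by B -> flip
Dir S: first cell '.' (not opp) -> no flip
Dir SE: first cell '.' (not opp) -> no flip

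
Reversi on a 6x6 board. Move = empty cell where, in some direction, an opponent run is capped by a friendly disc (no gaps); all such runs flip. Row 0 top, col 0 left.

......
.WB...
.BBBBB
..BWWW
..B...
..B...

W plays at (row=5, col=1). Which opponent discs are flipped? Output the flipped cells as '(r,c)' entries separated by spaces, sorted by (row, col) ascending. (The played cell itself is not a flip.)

Answer: (4,2)

Derivation:
Dir NW: first cell '.' (not opp) -> no flip
Dir N: first cell '.' (not opp) -> no flip
Dir NE: opp run (4,2) capped by W -> flip
Dir W: first cell '.' (not opp) -> no flip
Dir E: opp run (5,2), next='.' -> no flip
Dir SW: edge -> no flip
Dir S: edge -> no flip
Dir SE: edge -> no flip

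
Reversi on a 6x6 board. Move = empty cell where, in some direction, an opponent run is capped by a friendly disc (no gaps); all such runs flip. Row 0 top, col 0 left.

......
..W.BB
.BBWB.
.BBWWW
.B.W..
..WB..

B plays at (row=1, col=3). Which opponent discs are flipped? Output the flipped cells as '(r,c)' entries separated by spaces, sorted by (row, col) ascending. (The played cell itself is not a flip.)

Dir NW: first cell '.' (not opp) -> no flip
Dir N: first cell '.' (not opp) -> no flip
Dir NE: first cell '.' (not opp) -> no flip
Dir W: opp run (1,2), next='.' -> no flip
Dir E: first cell 'B' (not opp) -> no flip
Dir SW: first cell 'B' (not opp) -> no flip
Dir S: opp run (2,3) (3,3) (4,3) capped by B -> flip
Dir SE: first cell 'B' (not opp) -> no flip

Answer: (2,3) (3,3) (4,3)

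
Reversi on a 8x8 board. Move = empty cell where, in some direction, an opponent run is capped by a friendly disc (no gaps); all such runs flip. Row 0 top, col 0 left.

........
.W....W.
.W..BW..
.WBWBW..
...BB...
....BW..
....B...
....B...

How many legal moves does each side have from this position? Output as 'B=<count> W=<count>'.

-- B to move --
(0,0): no bracket -> illegal
(0,1): no bracket -> illegal
(0,2): no bracket -> illegal
(0,5): no bracket -> illegal
(0,6): no bracket -> illegal
(0,7): flips 2 -> legal
(1,0): flips 1 -> legal
(1,2): no bracket -> illegal
(1,4): no bracket -> illegal
(1,5): no bracket -> illegal
(1,7): no bracket -> illegal
(2,0): no bracket -> illegal
(2,2): flips 1 -> legal
(2,3): flips 1 -> legal
(2,6): flips 2 -> legal
(2,7): no bracket -> illegal
(3,0): flips 1 -> legal
(3,6): flips 1 -> legal
(4,0): no bracket -> illegal
(4,1): no bracket -> illegal
(4,2): flips 1 -> legal
(4,5): no bracket -> illegal
(4,6): flips 2 -> legal
(5,6): flips 1 -> legal
(6,5): no bracket -> illegal
(6,6): flips 1 -> legal
B mobility = 11
-- W to move --
(1,3): flips 1 -> legal
(1,4): no bracket -> illegal
(1,5): flips 1 -> legal
(2,2): no bracket -> illegal
(2,3): flips 1 -> legal
(4,1): no bracket -> illegal
(4,2): no bracket -> illegal
(4,5): no bracket -> illegal
(5,2): flips 2 -> legal
(5,3): flips 3 -> legal
(6,3): no bracket -> illegal
(6,5): flips 3 -> legal
(7,3): flips 1 -> legal
(7,5): no bracket -> illegal
W mobility = 7

Answer: B=11 W=7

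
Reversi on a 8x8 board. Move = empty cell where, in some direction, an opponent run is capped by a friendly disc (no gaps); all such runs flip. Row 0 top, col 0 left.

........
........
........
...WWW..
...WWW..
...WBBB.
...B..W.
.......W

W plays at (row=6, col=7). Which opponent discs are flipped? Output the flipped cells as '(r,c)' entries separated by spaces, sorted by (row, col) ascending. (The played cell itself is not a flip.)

Answer: (5,6)

Derivation:
Dir NW: opp run (5,6) capped by W -> flip
Dir N: first cell '.' (not opp) -> no flip
Dir NE: edge -> no flip
Dir W: first cell 'W' (not opp) -> no flip
Dir E: edge -> no flip
Dir SW: first cell '.' (not opp) -> no flip
Dir S: first cell 'W' (not opp) -> no flip
Dir SE: edge -> no flip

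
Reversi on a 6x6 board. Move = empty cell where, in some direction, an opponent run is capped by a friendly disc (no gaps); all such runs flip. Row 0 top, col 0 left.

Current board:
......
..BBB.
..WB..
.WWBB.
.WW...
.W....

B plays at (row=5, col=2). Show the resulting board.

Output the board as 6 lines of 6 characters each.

Place B at (5,2); scan 8 dirs for brackets.
Dir NW: opp run (4,1), next='.' -> no flip
Dir N: opp run (4,2) (3,2) (2,2) capped by B -> flip
Dir NE: first cell '.' (not opp) -> no flip
Dir W: opp run (5,1), next='.' -> no flip
Dir E: first cell '.' (not opp) -> no flip
Dir SW: edge -> no flip
Dir S: edge -> no flip
Dir SE: edge -> no flip
All flips: (2,2) (3,2) (4,2)

Answer: ......
..BBB.
..BB..
.WBBB.
.WB...
.WB...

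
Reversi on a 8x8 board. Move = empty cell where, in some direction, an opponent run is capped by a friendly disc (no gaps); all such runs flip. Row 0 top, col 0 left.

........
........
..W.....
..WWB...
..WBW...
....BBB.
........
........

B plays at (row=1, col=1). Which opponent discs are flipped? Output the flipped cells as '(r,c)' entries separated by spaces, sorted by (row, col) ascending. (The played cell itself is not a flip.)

Answer: (2,2) (3,3) (4,4)

Derivation:
Dir NW: first cell '.' (not opp) -> no flip
Dir N: first cell '.' (not opp) -> no flip
Dir NE: first cell '.' (not opp) -> no flip
Dir W: first cell '.' (not opp) -> no flip
Dir E: first cell '.' (not opp) -> no flip
Dir SW: first cell '.' (not opp) -> no flip
Dir S: first cell '.' (not opp) -> no flip
Dir SE: opp run (2,2) (3,3) (4,4) capped by B -> flip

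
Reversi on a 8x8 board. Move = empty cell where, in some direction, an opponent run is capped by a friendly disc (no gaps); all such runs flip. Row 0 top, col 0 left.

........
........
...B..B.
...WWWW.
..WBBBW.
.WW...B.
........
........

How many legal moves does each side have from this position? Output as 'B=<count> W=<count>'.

Answer: B=7 W=9

Derivation:
-- B to move --
(2,2): flips 1 -> legal
(2,4): flips 1 -> legal
(2,5): flips 2 -> legal
(2,7): flips 1 -> legal
(3,1): no bracket -> illegal
(3,2): no bracket -> illegal
(3,7): no bracket -> illegal
(4,0): no bracket -> illegal
(4,1): flips 1 -> legal
(4,7): flips 1 -> legal
(5,0): no bracket -> illegal
(5,3): no bracket -> illegal
(5,5): no bracket -> illegal
(5,7): no bracket -> illegal
(6,0): no bracket -> illegal
(6,1): flips 1 -> legal
(6,2): no bracket -> illegal
(6,3): no bracket -> illegal
B mobility = 7
-- W to move --
(1,2): flips 1 -> legal
(1,3): flips 1 -> legal
(1,4): no bracket -> illegal
(1,5): no bracket -> illegal
(1,6): flips 1 -> legal
(1,7): flips 1 -> legal
(2,2): no bracket -> illegal
(2,4): no bracket -> illegal
(2,5): no bracket -> illegal
(2,7): no bracket -> illegal
(3,2): no bracket -> illegal
(3,7): no bracket -> illegal
(4,7): no bracket -> illegal
(5,3): flips 2 -> legal
(5,4): flips 2 -> legal
(5,5): flips 2 -> legal
(5,7): no bracket -> illegal
(6,5): no bracket -> illegal
(6,6): flips 1 -> legal
(6,7): flips 2 -> legal
W mobility = 9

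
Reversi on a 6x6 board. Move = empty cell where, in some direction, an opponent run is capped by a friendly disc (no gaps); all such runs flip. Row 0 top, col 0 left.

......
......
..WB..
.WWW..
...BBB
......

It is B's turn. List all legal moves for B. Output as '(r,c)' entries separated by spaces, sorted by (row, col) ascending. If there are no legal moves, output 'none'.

Answer: (1,1) (2,1) (4,1)

Derivation:
(1,1): flips 2 -> legal
(1,2): no bracket -> illegal
(1,3): no bracket -> illegal
(2,0): no bracket -> illegal
(2,1): flips 2 -> legal
(2,4): no bracket -> illegal
(3,0): no bracket -> illegal
(3,4): no bracket -> illegal
(4,0): no bracket -> illegal
(4,1): flips 1 -> legal
(4,2): no bracket -> illegal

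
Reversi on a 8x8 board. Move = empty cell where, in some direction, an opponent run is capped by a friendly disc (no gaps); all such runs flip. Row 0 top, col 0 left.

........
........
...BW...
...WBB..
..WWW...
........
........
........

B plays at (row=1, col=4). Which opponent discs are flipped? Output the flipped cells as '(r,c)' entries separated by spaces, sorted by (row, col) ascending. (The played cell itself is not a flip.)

Dir NW: first cell '.' (not opp) -> no flip
Dir N: first cell '.' (not opp) -> no flip
Dir NE: first cell '.' (not opp) -> no flip
Dir W: first cell '.' (not opp) -> no flip
Dir E: first cell '.' (not opp) -> no flip
Dir SW: first cell 'B' (not opp) -> no flip
Dir S: opp run (2,4) capped by B -> flip
Dir SE: first cell '.' (not opp) -> no flip

Answer: (2,4)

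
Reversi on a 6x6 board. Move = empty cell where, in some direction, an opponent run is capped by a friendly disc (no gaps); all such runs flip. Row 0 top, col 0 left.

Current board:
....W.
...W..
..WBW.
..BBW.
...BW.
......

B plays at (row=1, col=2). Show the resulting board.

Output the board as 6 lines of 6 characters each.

Answer: ....W.
..BW..
..BBW.
..BBW.
...BW.
......

Derivation:
Place B at (1,2); scan 8 dirs for brackets.
Dir NW: first cell '.' (not opp) -> no flip
Dir N: first cell '.' (not opp) -> no flip
Dir NE: first cell '.' (not opp) -> no flip
Dir W: first cell '.' (not opp) -> no flip
Dir E: opp run (1,3), next='.' -> no flip
Dir SW: first cell '.' (not opp) -> no flip
Dir S: opp run (2,2) capped by B -> flip
Dir SE: first cell 'B' (not opp) -> no flip
All flips: (2,2)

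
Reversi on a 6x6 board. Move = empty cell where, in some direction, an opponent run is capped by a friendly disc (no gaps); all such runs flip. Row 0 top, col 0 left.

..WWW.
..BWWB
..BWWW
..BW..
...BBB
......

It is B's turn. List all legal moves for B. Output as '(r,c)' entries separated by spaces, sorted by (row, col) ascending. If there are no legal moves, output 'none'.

Answer: (0,5) (3,4) (3,5) (4,2)

Derivation:
(0,1): no bracket -> illegal
(0,5): flips 2 -> legal
(1,1): no bracket -> illegal
(3,4): flips 2 -> legal
(3,5): flips 1 -> legal
(4,2): flips 2 -> legal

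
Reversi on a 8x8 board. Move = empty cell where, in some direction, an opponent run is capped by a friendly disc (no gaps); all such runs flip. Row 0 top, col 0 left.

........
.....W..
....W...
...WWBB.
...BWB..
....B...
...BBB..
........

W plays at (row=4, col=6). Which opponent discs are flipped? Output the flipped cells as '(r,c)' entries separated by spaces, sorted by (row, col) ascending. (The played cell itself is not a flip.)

Answer: (3,5) (4,5)

Derivation:
Dir NW: opp run (3,5) capped by W -> flip
Dir N: opp run (3,6), next='.' -> no flip
Dir NE: first cell '.' (not opp) -> no flip
Dir W: opp run (4,5) capped by W -> flip
Dir E: first cell '.' (not opp) -> no flip
Dir SW: first cell '.' (not opp) -> no flip
Dir S: first cell '.' (not opp) -> no flip
Dir SE: first cell '.' (not opp) -> no flip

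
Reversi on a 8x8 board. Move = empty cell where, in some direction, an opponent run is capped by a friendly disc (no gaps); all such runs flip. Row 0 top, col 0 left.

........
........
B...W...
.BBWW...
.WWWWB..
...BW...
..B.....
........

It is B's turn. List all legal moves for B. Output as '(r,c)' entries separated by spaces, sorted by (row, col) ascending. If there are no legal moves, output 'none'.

Answer: (2,3) (3,5) (4,0) (5,0) (5,1) (5,2) (5,5) (6,3) (6,5)

Derivation:
(1,3): no bracket -> illegal
(1,4): no bracket -> illegal
(1,5): no bracket -> illegal
(2,2): no bracket -> illegal
(2,3): flips 3 -> legal
(2,5): no bracket -> illegal
(3,0): no bracket -> illegal
(3,5): flips 3 -> legal
(4,0): flips 4 -> legal
(5,0): flips 1 -> legal
(5,1): flips 1 -> legal
(5,2): flips 1 -> legal
(5,5): flips 1 -> legal
(6,3): flips 1 -> legal
(6,4): no bracket -> illegal
(6,5): flips 2 -> legal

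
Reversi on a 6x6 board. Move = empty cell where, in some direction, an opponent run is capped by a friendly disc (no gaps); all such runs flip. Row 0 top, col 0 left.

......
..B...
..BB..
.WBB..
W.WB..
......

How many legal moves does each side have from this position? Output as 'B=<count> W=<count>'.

Answer: B=4 W=5

Derivation:
-- B to move --
(2,0): no bracket -> illegal
(2,1): no bracket -> illegal
(3,0): flips 1 -> legal
(4,1): flips 1 -> legal
(5,0): no bracket -> illegal
(5,1): flips 1 -> legal
(5,2): flips 1 -> legal
(5,3): no bracket -> illegal
B mobility = 4
-- W to move --
(0,1): no bracket -> illegal
(0,2): flips 3 -> legal
(0,3): no bracket -> illegal
(1,1): no bracket -> illegal
(1,3): flips 1 -> legal
(1,4): no bracket -> illegal
(2,1): no bracket -> illegal
(2,4): flips 1 -> legal
(3,4): flips 2 -> legal
(4,1): no bracket -> illegal
(4,4): flips 1 -> legal
(5,2): no bracket -> illegal
(5,3): no bracket -> illegal
(5,4): no bracket -> illegal
W mobility = 5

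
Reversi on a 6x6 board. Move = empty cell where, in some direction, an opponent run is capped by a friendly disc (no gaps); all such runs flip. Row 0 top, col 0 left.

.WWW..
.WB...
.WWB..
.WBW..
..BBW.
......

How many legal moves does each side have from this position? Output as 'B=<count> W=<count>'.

Answer: B=6 W=8

Derivation:
-- B to move --
(0,0): no bracket -> illegal
(0,4): no bracket -> illegal
(1,0): flips 2 -> legal
(1,3): no bracket -> illegal
(1,4): no bracket -> illegal
(2,0): flips 3 -> legal
(2,4): flips 1 -> legal
(3,0): flips 2 -> legal
(3,4): flips 1 -> legal
(3,5): no bracket -> illegal
(4,0): no bracket -> illegal
(4,1): no bracket -> illegal
(4,5): flips 1 -> legal
(5,3): no bracket -> illegal
(5,4): no bracket -> illegal
(5,5): no bracket -> illegal
B mobility = 6
-- W to move --
(1,3): flips 2 -> legal
(1,4): no bracket -> illegal
(2,4): flips 1 -> legal
(3,4): flips 2 -> legal
(4,1): flips 2 -> legal
(5,1): flips 1 -> legal
(5,2): flips 2 -> legal
(5,3): flips 2 -> legal
(5,4): flips 2 -> legal
W mobility = 8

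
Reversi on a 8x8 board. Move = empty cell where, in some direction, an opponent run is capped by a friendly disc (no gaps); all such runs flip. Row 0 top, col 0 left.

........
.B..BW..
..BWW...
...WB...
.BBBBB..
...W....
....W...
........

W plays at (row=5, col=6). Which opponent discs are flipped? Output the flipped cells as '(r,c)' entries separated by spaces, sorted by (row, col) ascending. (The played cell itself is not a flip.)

Answer: (3,4) (4,5)

Derivation:
Dir NW: opp run (4,5) (3,4) capped by W -> flip
Dir N: first cell '.' (not opp) -> no flip
Dir NE: first cell '.' (not opp) -> no flip
Dir W: first cell '.' (not opp) -> no flip
Dir E: first cell '.' (not opp) -> no flip
Dir SW: first cell '.' (not opp) -> no flip
Dir S: first cell '.' (not opp) -> no flip
Dir SE: first cell '.' (not opp) -> no flip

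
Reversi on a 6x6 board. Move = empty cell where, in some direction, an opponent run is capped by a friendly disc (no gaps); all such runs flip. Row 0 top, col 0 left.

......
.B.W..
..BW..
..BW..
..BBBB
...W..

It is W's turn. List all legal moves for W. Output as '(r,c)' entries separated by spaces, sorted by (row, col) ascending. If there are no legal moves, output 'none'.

Answer: (0,0) (2,1) (3,1) (3,5) (4,1) (5,1) (5,5)

Derivation:
(0,0): flips 2 -> legal
(0,1): no bracket -> illegal
(0,2): no bracket -> illegal
(1,0): no bracket -> illegal
(1,2): no bracket -> illegal
(2,0): no bracket -> illegal
(2,1): flips 1 -> legal
(3,1): flips 3 -> legal
(3,4): no bracket -> illegal
(3,5): flips 1 -> legal
(4,1): flips 1 -> legal
(5,1): flips 1 -> legal
(5,2): no bracket -> illegal
(5,4): no bracket -> illegal
(5,5): flips 1 -> legal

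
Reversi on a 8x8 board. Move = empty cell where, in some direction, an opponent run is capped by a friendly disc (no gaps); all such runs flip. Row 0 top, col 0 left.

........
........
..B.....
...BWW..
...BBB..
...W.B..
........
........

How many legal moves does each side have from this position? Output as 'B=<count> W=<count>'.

Answer: B=7 W=6

Derivation:
-- B to move --
(2,3): flips 1 -> legal
(2,4): flips 1 -> legal
(2,5): flips 2 -> legal
(2,6): flips 1 -> legal
(3,6): flips 2 -> legal
(4,2): no bracket -> illegal
(4,6): no bracket -> illegal
(5,2): no bracket -> illegal
(5,4): no bracket -> illegal
(6,2): flips 1 -> legal
(6,3): flips 1 -> legal
(6,4): no bracket -> illegal
B mobility = 7
-- W to move --
(1,1): no bracket -> illegal
(1,2): no bracket -> illegal
(1,3): no bracket -> illegal
(2,1): no bracket -> illegal
(2,3): flips 2 -> legal
(2,4): no bracket -> illegal
(3,1): no bracket -> illegal
(3,2): flips 1 -> legal
(3,6): no bracket -> illegal
(4,2): no bracket -> illegal
(4,6): no bracket -> illegal
(5,2): flips 1 -> legal
(5,4): flips 1 -> legal
(5,6): flips 1 -> legal
(6,4): no bracket -> illegal
(6,5): flips 2 -> legal
(6,6): no bracket -> illegal
W mobility = 6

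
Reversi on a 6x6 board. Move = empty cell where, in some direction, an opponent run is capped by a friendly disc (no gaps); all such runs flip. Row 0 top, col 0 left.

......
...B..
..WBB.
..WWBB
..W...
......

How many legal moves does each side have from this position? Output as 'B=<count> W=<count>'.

-- B to move --
(1,1): no bracket -> illegal
(1,2): no bracket -> illegal
(2,1): flips 1 -> legal
(3,1): flips 3 -> legal
(4,1): flips 1 -> legal
(4,3): flips 1 -> legal
(4,4): no bracket -> illegal
(5,1): flips 2 -> legal
(5,2): no bracket -> illegal
(5,3): no bracket -> illegal
B mobility = 5
-- W to move --
(0,2): no bracket -> illegal
(0,3): flips 2 -> legal
(0,4): flips 1 -> legal
(1,2): no bracket -> illegal
(1,4): flips 1 -> legal
(1,5): flips 1 -> legal
(2,5): flips 2 -> legal
(4,3): no bracket -> illegal
(4,4): no bracket -> illegal
(4,5): no bracket -> illegal
W mobility = 5

Answer: B=5 W=5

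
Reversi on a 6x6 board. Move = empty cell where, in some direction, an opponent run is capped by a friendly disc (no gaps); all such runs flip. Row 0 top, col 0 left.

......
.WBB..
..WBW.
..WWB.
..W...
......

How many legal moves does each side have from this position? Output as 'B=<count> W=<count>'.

-- B to move --
(0,0): no bracket -> illegal
(0,1): no bracket -> illegal
(0,2): no bracket -> illegal
(1,0): flips 1 -> legal
(1,4): flips 1 -> legal
(1,5): no bracket -> illegal
(2,0): no bracket -> illegal
(2,1): flips 1 -> legal
(2,5): flips 1 -> legal
(3,1): flips 3 -> legal
(3,5): flips 1 -> legal
(4,1): flips 1 -> legal
(4,3): flips 1 -> legal
(4,4): no bracket -> illegal
(5,1): no bracket -> illegal
(5,2): flips 3 -> legal
(5,3): no bracket -> illegal
B mobility = 9
-- W to move --
(0,1): no bracket -> illegal
(0,2): flips 2 -> legal
(0,3): flips 2 -> legal
(0,4): flips 1 -> legal
(1,4): flips 3 -> legal
(2,1): no bracket -> illegal
(2,5): no bracket -> illegal
(3,5): flips 1 -> legal
(4,3): no bracket -> illegal
(4,4): flips 1 -> legal
(4,5): no bracket -> illegal
W mobility = 6

Answer: B=9 W=6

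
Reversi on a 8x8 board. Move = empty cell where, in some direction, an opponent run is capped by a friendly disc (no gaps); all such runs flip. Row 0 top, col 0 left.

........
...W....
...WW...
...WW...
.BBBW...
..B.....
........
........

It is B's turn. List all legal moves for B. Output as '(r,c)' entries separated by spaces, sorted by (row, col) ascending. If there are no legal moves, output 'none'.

(0,2): no bracket -> illegal
(0,3): flips 3 -> legal
(0,4): no bracket -> illegal
(1,2): no bracket -> illegal
(1,4): no bracket -> illegal
(1,5): flips 2 -> legal
(2,2): no bracket -> illegal
(2,5): flips 1 -> legal
(3,2): no bracket -> illegal
(3,5): no bracket -> illegal
(4,5): flips 1 -> legal
(5,3): no bracket -> illegal
(5,4): no bracket -> illegal
(5,5): no bracket -> illegal

Answer: (0,3) (1,5) (2,5) (4,5)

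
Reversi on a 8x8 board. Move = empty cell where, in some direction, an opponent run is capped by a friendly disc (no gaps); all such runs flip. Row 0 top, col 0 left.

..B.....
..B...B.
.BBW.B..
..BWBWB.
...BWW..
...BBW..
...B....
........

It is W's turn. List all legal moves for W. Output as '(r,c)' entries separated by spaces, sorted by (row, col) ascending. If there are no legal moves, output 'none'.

Answer: (0,1) (1,1) (1,5) (2,0) (2,4) (2,7) (3,1) (3,7) (4,1) (4,2) (5,2) (6,2) (6,4) (7,2) (7,3)

Derivation:
(0,1): flips 1 -> legal
(0,3): no bracket -> illegal
(0,5): no bracket -> illegal
(0,6): no bracket -> illegal
(0,7): no bracket -> illegal
(1,0): no bracket -> illegal
(1,1): flips 1 -> legal
(1,3): no bracket -> illegal
(1,4): no bracket -> illegal
(1,5): flips 1 -> legal
(1,7): no bracket -> illegal
(2,0): flips 2 -> legal
(2,4): flips 1 -> legal
(2,6): no bracket -> illegal
(2,7): flips 1 -> legal
(3,0): no bracket -> illegal
(3,1): flips 1 -> legal
(3,7): flips 1 -> legal
(4,1): flips 1 -> legal
(4,2): flips 1 -> legal
(4,6): no bracket -> illegal
(4,7): no bracket -> illegal
(5,2): flips 2 -> legal
(6,2): flips 1 -> legal
(6,4): flips 1 -> legal
(6,5): no bracket -> illegal
(7,2): flips 2 -> legal
(7,3): flips 3 -> legal
(7,4): no bracket -> illegal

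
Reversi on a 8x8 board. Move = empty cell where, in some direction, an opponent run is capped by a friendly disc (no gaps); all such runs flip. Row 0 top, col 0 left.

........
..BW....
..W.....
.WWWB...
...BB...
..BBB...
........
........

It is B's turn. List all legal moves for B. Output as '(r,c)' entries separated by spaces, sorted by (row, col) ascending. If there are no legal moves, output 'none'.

(0,2): no bracket -> illegal
(0,3): no bracket -> illegal
(0,4): no bracket -> illegal
(1,1): flips 2 -> legal
(1,4): flips 1 -> legal
(2,0): no bracket -> illegal
(2,1): flips 1 -> legal
(2,3): flips 1 -> legal
(2,4): no bracket -> illegal
(3,0): flips 3 -> legal
(4,0): no bracket -> illegal
(4,1): no bracket -> illegal
(4,2): flips 2 -> legal

Answer: (1,1) (1,4) (2,1) (2,3) (3,0) (4,2)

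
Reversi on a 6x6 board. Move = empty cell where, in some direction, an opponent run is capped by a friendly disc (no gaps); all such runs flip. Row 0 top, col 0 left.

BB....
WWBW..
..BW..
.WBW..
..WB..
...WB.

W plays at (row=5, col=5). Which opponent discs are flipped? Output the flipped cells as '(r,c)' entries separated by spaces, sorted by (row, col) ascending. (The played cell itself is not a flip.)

Dir NW: first cell '.' (not opp) -> no flip
Dir N: first cell '.' (not opp) -> no flip
Dir NE: edge -> no flip
Dir W: opp run (5,4) capped by W -> flip
Dir E: edge -> no flip
Dir SW: edge -> no flip
Dir S: edge -> no flip
Dir SE: edge -> no flip

Answer: (5,4)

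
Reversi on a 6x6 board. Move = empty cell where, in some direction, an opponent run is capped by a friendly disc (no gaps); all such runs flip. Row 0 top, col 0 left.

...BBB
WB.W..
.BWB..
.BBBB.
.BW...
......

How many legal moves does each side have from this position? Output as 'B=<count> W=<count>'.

-- B to move --
(0,0): no bracket -> illegal
(0,1): no bracket -> illegal
(0,2): no bracket -> illegal
(1,2): flips 1 -> legal
(1,4): no bracket -> illegal
(2,0): no bracket -> illegal
(2,4): no bracket -> illegal
(4,3): flips 1 -> legal
(5,1): flips 1 -> legal
(5,2): flips 1 -> legal
(5,3): flips 1 -> legal
B mobility = 5
-- W to move --
(0,0): flips 1 -> legal
(0,1): no bracket -> illegal
(0,2): no bracket -> illegal
(1,2): flips 1 -> legal
(1,4): no bracket -> illegal
(1,5): no bracket -> illegal
(2,0): flips 2 -> legal
(2,4): flips 2 -> legal
(2,5): no bracket -> illegal
(3,0): no bracket -> illegal
(3,5): no bracket -> illegal
(4,0): flips 2 -> legal
(4,3): flips 4 -> legal
(4,4): flips 1 -> legal
(4,5): no bracket -> illegal
(5,0): no bracket -> illegal
(5,1): no bracket -> illegal
(5,2): no bracket -> illegal
W mobility = 7

Answer: B=5 W=7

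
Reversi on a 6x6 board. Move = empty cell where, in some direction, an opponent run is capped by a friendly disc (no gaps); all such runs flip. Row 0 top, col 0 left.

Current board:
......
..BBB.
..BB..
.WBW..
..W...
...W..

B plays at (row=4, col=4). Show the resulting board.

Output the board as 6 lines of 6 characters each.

Answer: ......
..BBB.
..BB..
.WBB..
..W.B.
...W..

Derivation:
Place B at (4,4); scan 8 dirs for brackets.
Dir NW: opp run (3,3) capped by B -> flip
Dir N: first cell '.' (not opp) -> no flip
Dir NE: first cell '.' (not opp) -> no flip
Dir W: first cell '.' (not opp) -> no flip
Dir E: first cell '.' (not opp) -> no flip
Dir SW: opp run (5,3), next=edge -> no flip
Dir S: first cell '.' (not opp) -> no flip
Dir SE: first cell '.' (not opp) -> no flip
All flips: (3,3)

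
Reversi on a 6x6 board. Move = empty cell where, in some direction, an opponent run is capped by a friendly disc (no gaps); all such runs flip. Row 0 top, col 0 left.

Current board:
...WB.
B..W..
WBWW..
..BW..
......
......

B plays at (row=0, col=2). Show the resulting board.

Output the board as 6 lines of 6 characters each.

Place B at (0,2); scan 8 dirs for brackets.
Dir NW: edge -> no flip
Dir N: edge -> no flip
Dir NE: edge -> no flip
Dir W: first cell '.' (not opp) -> no flip
Dir E: opp run (0,3) capped by B -> flip
Dir SW: first cell '.' (not opp) -> no flip
Dir S: first cell '.' (not opp) -> no flip
Dir SE: opp run (1,3), next='.' -> no flip
All flips: (0,3)

Answer: ..BBB.
B..W..
WBWW..
..BW..
......
......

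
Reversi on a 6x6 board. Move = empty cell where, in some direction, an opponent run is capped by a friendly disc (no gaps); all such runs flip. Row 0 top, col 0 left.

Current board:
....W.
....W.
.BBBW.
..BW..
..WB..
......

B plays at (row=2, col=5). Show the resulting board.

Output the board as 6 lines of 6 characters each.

Answer: ....W.
....W.
.BBBBB
..BW..
..WB..
......

Derivation:
Place B at (2,5); scan 8 dirs for brackets.
Dir NW: opp run (1,4), next='.' -> no flip
Dir N: first cell '.' (not opp) -> no flip
Dir NE: edge -> no flip
Dir W: opp run (2,4) capped by B -> flip
Dir E: edge -> no flip
Dir SW: first cell '.' (not opp) -> no flip
Dir S: first cell '.' (not opp) -> no flip
Dir SE: edge -> no flip
All flips: (2,4)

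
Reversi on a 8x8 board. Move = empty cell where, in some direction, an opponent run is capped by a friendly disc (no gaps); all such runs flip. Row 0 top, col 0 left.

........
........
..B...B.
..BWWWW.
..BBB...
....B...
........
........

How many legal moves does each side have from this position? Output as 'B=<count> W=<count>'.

-- B to move --
(2,3): flips 1 -> legal
(2,4): flips 2 -> legal
(2,5): flips 1 -> legal
(2,7): no bracket -> illegal
(3,7): flips 4 -> legal
(4,5): no bracket -> illegal
(4,6): flips 1 -> legal
(4,7): no bracket -> illegal
B mobility = 5
-- W to move --
(1,1): flips 1 -> legal
(1,2): no bracket -> illegal
(1,3): no bracket -> illegal
(1,5): no bracket -> illegal
(1,6): flips 1 -> legal
(1,7): flips 1 -> legal
(2,1): no bracket -> illegal
(2,3): no bracket -> illegal
(2,5): no bracket -> illegal
(2,7): no bracket -> illegal
(3,1): flips 1 -> legal
(3,7): no bracket -> illegal
(4,1): no bracket -> illegal
(4,5): no bracket -> illegal
(5,1): flips 1 -> legal
(5,2): flips 1 -> legal
(5,3): flips 2 -> legal
(5,5): flips 1 -> legal
(6,3): no bracket -> illegal
(6,4): flips 2 -> legal
(6,5): no bracket -> illegal
W mobility = 9

Answer: B=5 W=9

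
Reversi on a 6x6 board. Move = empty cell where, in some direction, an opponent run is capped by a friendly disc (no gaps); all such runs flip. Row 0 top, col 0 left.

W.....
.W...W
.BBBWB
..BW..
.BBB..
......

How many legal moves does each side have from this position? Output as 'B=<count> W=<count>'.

-- B to move --
(0,1): flips 1 -> legal
(0,2): no bracket -> illegal
(0,4): no bracket -> illegal
(0,5): flips 1 -> legal
(1,0): no bracket -> illegal
(1,2): no bracket -> illegal
(1,3): no bracket -> illegal
(1,4): no bracket -> illegal
(2,0): no bracket -> illegal
(3,4): flips 1 -> legal
(3,5): no bracket -> illegal
(4,4): flips 1 -> legal
B mobility = 4
-- W to move --
(1,0): no bracket -> illegal
(1,2): no bracket -> illegal
(1,3): flips 1 -> legal
(1,4): no bracket -> illegal
(2,0): flips 3 -> legal
(3,0): no bracket -> illegal
(3,1): flips 2 -> legal
(3,4): no bracket -> illegal
(3,5): flips 1 -> legal
(4,0): no bracket -> illegal
(4,4): no bracket -> illegal
(5,0): no bracket -> illegal
(5,1): flips 1 -> legal
(5,2): no bracket -> illegal
(5,3): flips 1 -> legal
(5,4): no bracket -> illegal
W mobility = 6

Answer: B=4 W=6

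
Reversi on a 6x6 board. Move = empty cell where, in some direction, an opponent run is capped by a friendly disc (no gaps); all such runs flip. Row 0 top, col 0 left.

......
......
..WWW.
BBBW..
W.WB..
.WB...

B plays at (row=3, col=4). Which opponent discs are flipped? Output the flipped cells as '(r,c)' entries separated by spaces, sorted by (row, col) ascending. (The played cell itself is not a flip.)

Answer: (3,3)

Derivation:
Dir NW: opp run (2,3), next='.' -> no flip
Dir N: opp run (2,4), next='.' -> no flip
Dir NE: first cell '.' (not opp) -> no flip
Dir W: opp run (3,3) capped by B -> flip
Dir E: first cell '.' (not opp) -> no flip
Dir SW: first cell 'B' (not opp) -> no flip
Dir S: first cell '.' (not opp) -> no flip
Dir SE: first cell '.' (not opp) -> no flip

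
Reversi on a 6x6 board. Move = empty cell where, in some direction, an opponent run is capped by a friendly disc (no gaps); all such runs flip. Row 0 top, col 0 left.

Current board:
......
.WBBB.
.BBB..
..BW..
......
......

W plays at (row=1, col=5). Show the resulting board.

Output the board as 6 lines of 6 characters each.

Answer: ......
.WWWWW
.BBB..
..BW..
......
......

Derivation:
Place W at (1,5); scan 8 dirs for brackets.
Dir NW: first cell '.' (not opp) -> no flip
Dir N: first cell '.' (not opp) -> no flip
Dir NE: edge -> no flip
Dir W: opp run (1,4) (1,3) (1,2) capped by W -> flip
Dir E: edge -> no flip
Dir SW: first cell '.' (not opp) -> no flip
Dir S: first cell '.' (not opp) -> no flip
Dir SE: edge -> no flip
All flips: (1,2) (1,3) (1,4)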